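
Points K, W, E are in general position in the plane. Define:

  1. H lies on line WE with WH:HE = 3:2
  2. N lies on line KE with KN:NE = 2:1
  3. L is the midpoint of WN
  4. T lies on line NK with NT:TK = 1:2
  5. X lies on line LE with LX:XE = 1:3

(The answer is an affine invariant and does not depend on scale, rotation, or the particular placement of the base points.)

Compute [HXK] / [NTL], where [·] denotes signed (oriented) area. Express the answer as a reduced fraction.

Set K = (0, 0), W = (1, 0), E = (0, 1); any affine frame gives the same invariant.
1. H lies on line WE with WH:HE = 3:2 ⇒ H = (2/5, 3/5)
2. N lies on line KE with KN:NE = 2:1 ⇒ N = (0, 2/3)
3. L is the midpoint of WN ⇒ L = (1/2, 1/3)
4. T lies on line NK with NT:TK = 1:2 ⇒ T = (0, 4/9)
5. X lies on line LE with LX:XE = 1:3 ⇒ X = (3/8, 1/2)
2·[HXK] = -1/40, 2·[NTL] = 1/9
[HXK]:[NTL] = -1/40:1/9 = -9/40

[HXK]:[NTL] = -9/40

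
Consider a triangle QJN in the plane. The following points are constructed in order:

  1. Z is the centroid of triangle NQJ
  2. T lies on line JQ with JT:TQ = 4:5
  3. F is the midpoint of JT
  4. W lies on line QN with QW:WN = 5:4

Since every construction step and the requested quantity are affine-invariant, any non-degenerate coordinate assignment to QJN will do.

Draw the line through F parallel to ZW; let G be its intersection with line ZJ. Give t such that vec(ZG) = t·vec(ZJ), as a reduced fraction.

t = -1/3

Set Q = (0, 0), J = (1, 0), N = (0, 1); any affine frame gives the same invariant.
1. Z is the centroid of triangle NQJ ⇒ Z = (1/3, 1/3)
2. T lies on line JQ with JT:TQ = 4:5 ⇒ T = (5/9, 0)
3. F is the midpoint of JT ⇒ F = (7/9, 0)
4. W lies on line QN with QW:WN = 5:4 ⇒ W = (0, 5/9)
through F parallel to ZW: direction (-1/3, 2/9); meets ZJ at G = (1/9, 4/9)
G = Z + t·(J−Z) with t = -1/3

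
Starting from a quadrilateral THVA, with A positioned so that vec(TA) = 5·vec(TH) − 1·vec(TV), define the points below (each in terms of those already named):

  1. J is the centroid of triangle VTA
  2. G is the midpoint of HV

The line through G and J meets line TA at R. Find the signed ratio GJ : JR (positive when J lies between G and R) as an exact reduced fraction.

GJ:JR = 4/5

Assign T = (0, 0), H = (1, 0), V = (0, 1), A = (5, -1) — the answer is frame-independent, so this choice is without loss of generality.
1. J is the centroid of triangle VTA ⇒ J = (5/3, 0)
2. G is the midpoint of HV ⇒ G = (1/2, 1/2)
line GJ meets TA at R = (25/8, -5/8)
J = G + t·(R−G) with t = 4/9, so GJ:JR = 4/9:5/9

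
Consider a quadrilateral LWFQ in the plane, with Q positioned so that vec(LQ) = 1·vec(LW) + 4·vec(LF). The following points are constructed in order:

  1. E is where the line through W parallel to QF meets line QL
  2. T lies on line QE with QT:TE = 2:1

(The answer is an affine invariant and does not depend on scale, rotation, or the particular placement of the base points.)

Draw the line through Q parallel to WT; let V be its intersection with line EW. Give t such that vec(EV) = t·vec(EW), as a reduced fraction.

t = 3

Set L = (0, 0), W = (1, 0), F = (0, 1), Q = (1, 4); any affine frame gives the same invariant.
1. E is where the line through W parallel to QF meets line QL ⇒ E = (-3, -12)
2. T lies on line QE with QT:TE = 2:1 ⇒ T = (-5/3, -20/3)
through Q parallel to WT: direction (-8/3, -20/3); meets EW at V = (9, 24)
V = E + t·(W−E) with t = 3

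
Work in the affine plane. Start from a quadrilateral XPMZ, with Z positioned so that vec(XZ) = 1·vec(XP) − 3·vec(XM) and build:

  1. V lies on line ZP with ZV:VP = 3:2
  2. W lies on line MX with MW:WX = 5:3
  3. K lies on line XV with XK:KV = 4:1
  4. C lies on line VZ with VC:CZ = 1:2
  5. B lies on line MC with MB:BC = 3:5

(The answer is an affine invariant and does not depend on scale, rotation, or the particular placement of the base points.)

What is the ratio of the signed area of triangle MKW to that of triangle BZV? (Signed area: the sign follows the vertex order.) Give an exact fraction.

[MKW]:[BZV] = -4/9

Choose coordinates X = (0, 0), P = (1, 0), M = (0, 1), Z = (1, -3).
1. V lies on line ZP with ZV:VP = 3:2 ⇒ V = (1, -6/5)
2. W lies on line MX with MW:WX = 5:3 ⇒ W = (0, 3/8)
3. K lies on line XV with XK:KV = 4:1 ⇒ K = (4/5, -24/25)
4. C lies on line VZ with VC:CZ = 1:2 ⇒ C = (1, -9/5)
5. B lies on line MC with MB:BC = 3:5 ⇒ B = (3/8, -1/20)
2·[MKW] = -1/2, 2·[BZV] = 9/8
[MKW]:[BZV] = -1/2:9/8 = -4/9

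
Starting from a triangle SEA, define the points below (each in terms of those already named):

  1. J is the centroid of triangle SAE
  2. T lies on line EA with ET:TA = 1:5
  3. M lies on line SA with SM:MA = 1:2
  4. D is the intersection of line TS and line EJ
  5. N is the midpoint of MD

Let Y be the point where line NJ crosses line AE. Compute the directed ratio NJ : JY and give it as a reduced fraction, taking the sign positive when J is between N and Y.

Choose coordinates S = (0, 0), E = (1, 0), A = (0, 1).
1. J is the centroid of triangle SAE ⇒ J = (1/3, 1/3)
2. T lies on line EA with ET:TA = 1:5 ⇒ T = (5/6, 1/6)
3. M lies on line SA with SM:MA = 1:2 ⇒ M = (0, 1/3)
4. D is the intersection of line TS and line EJ ⇒ D = (5/7, 1/7)
5. N is the midpoint of MD ⇒ N = (5/14, 5/21)
line NJ meets AE at Y = (2/9, 7/9)
J = N + t·(Y−N) with t = 3/17, so NJ:JY = 3/17:14/17

NJ:JY = 3/14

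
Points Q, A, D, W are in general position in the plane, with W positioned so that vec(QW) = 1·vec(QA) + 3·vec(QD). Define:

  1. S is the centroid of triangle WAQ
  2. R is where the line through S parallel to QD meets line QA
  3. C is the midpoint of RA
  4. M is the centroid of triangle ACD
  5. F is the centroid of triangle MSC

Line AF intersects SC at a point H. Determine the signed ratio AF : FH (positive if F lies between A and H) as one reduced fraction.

Choose coordinates Q = (0, 0), A = (1, 0), D = (0, 1), W = (1, 3).
1. S is the centroid of triangle WAQ ⇒ S = (2/3, 1)
2. R is where the line through S parallel to QD meets line QA ⇒ R = (2/3, 0)
3. C is the midpoint of RA ⇒ C = (5/6, 0)
4. M is the centroid of triangle ACD ⇒ M = (11/18, 1/3)
5. F is the centroid of triangle MSC ⇒ F = (19/27, 4/9)
line AF meets SC at H = (7/9, 1/3)
F = A + t·(H−A) with t = 4/3, so AF:FH = 4/3:-1/3

AF:FH = -4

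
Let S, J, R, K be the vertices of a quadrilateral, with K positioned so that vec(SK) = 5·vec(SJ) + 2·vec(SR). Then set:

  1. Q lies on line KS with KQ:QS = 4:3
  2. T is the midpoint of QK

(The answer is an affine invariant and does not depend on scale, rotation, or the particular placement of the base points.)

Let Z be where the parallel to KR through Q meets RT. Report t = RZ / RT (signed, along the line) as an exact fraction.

Set S = (0, 0), J = (1, 0), R = (0, 1), K = (5, 2); any affine frame gives the same invariant.
1. Q lies on line KS with KQ:QS = 4:3 ⇒ Q = (15/7, 6/7)
2. T is the midpoint of QK ⇒ T = (25/7, 10/7)
through Q parallel to KR: direction (-5, -1); meets RT at Z = (50/7, 13/7)
Z = R + t·(T−R) with t = 2

t = 2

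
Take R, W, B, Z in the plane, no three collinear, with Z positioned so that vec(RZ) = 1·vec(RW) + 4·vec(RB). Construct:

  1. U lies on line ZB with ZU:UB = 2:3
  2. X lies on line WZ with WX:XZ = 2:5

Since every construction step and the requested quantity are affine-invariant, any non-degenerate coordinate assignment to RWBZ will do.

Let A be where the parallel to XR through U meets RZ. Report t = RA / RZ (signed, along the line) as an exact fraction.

Choose coordinates R = (0, 0), W = (1, 0), B = (0, 1), Z = (1, 4).
1. U lies on line ZB with ZU:UB = 2:3 ⇒ U = (3/5, 14/5)
2. X lies on line WZ with WX:XZ = 2:5 ⇒ X = (1, 8/7)
through U parallel to XR: direction (-1, -8/7); meets RZ at A = (37/50, 74/25)
A = R + t·(Z−R) with t = 37/50

t = 37/50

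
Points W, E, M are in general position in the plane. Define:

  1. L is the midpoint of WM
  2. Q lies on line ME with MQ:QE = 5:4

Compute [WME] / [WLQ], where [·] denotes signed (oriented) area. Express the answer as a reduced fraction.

[WME]:[WLQ] = 18/5

Choose coordinates W = (0, 0), E = (1, 0), M = (0, 1).
1. L is the midpoint of WM ⇒ L = (0, 1/2)
2. Q lies on line ME with MQ:QE = 5:4 ⇒ Q = (5/9, 4/9)
2·[WME] = -1, 2·[WLQ] = -5/18
[WME]:[WLQ] = -1:-5/18 = 18/5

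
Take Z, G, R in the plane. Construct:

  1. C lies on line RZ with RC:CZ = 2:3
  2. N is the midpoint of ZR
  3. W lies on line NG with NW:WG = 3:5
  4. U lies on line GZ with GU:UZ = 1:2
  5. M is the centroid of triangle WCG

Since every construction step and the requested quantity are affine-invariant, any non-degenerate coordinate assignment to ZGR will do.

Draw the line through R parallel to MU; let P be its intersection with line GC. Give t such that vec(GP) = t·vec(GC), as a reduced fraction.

Set Z = (0, 0), G = (1, 0), R = (0, 1); any affine frame gives the same invariant.
1. C lies on line RZ with RC:CZ = 2:3 ⇒ C = (0, 3/5)
2. N is the midpoint of ZR ⇒ N = (0, 1/2)
3. W lies on line NG with NW:WG = 3:5 ⇒ W = (3/8, 5/16)
4. U lies on line GZ with GU:UZ = 1:2 ⇒ U = (2/3, 0)
5. M is the centroid of triangle WCG ⇒ M = (11/24, 73/240)
through R parallel to MU: direction (5/24, -73/240); meets GC at P = (20/43, 69/215)
P = G + t·(C−G) with t = 23/43

t = 23/43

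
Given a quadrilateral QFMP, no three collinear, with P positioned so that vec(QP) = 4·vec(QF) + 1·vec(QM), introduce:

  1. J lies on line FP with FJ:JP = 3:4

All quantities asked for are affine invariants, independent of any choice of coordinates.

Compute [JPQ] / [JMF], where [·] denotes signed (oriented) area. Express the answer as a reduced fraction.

Choose coordinates Q = (0, 0), F = (1, 0), M = (0, 1), P = (4, 1).
1. J lies on line FP with FJ:JP = 3:4 ⇒ J = (16/7, 3/7)
2·[JPQ] = 4/7, 2·[JMF] = 12/7
[JPQ]:[JMF] = 4/7:12/7 = 1/3

[JPQ]:[JMF] = 1/3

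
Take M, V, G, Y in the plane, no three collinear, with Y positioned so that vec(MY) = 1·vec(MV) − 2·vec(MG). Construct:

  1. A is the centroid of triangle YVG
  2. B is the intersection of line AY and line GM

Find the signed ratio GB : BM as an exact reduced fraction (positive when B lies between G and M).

Choose coordinates M = (0, 0), V = (1, 0), G = (0, 1), Y = (1, -2).
1. A is the centroid of triangle YVG ⇒ A = (2/3, -1/3)
2. B is the intersection of line AY and line GM ⇒ B = (0, 3)
B = G + t·(M−G) with t = -2, so GB:BM = t:(1−t) = -2:3

GB:BM = -2/3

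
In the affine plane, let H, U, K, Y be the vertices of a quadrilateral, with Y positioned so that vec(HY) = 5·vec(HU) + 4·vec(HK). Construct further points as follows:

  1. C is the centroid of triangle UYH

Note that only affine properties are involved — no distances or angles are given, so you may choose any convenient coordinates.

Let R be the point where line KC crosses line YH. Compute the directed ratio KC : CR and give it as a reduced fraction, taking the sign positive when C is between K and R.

Choose coordinates H = (0, 0), U = (1, 0), K = (0, 1), Y = (5, 4).
1. C is the centroid of triangle UYH ⇒ C = (2, 4/3)
line KC meets YH at R = (30/19, 24/19)
C = K + t·(R−K) with t = 19/15, so KC:CR = 19/15:-4/15

KC:CR = -19/4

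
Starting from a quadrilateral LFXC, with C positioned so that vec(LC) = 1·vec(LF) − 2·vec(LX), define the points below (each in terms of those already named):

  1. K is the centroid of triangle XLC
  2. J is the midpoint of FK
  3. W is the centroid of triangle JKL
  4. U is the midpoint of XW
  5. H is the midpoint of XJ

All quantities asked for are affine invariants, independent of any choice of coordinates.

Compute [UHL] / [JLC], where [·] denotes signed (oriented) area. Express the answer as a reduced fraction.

Assign L = (0, 0), F = (1, 0), X = (0, 1), C = (1, -2) — the answer is frame-independent, so this choice is without loss of generality.
1. K is the centroid of triangle XLC ⇒ K = (1/3, -1/3)
2. J is the midpoint of FK ⇒ J = (2/3, -1/6)
3. W is the centroid of triangle JKL ⇒ W = (1/3, -1/6)
4. U is the midpoint of XW ⇒ U = (1/6, 5/12)
5. H is the midpoint of XJ ⇒ H = (1/3, 5/12)
2·[UHL] = -5/72, 2·[JLC] = 7/6
[UHL]:[JLC] = -5/72:7/6 = -5/84

[UHL]:[JLC] = -5/84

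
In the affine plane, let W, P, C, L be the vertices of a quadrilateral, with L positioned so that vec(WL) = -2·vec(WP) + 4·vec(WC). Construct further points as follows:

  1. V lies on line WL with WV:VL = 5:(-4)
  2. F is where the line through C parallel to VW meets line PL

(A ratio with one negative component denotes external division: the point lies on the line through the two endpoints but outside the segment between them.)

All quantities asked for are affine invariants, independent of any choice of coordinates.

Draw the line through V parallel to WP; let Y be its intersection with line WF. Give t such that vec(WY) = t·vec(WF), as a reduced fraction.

Set W = (0, 0), P = (1, 0), C = (0, 1), L = (-2, 4); any affine frame gives the same invariant.
1. V lies on line WL with WV:VL = 5:(-4) ⇒ V = (-10, 20)
2. F is where the line through C parallel to VW meets line PL ⇒ F = (-1/2, 2)
through V parallel to WP: direction (1, 0); meets WF at Y = (-5, 20)
Y = W + t·(F−W) with t = 10

t = 10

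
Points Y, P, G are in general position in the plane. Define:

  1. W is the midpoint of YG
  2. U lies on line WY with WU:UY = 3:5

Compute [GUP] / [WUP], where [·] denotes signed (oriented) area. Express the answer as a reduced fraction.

[GUP]:[WUP] = 11/3

Choose coordinates Y = (0, 0), P = (1, 0), G = (0, 1).
1. W is the midpoint of YG ⇒ W = (0, 1/2)
2. U lies on line WY with WU:UY = 3:5 ⇒ U = (0, 5/16)
2·[GUP] = 11/16, 2·[WUP] = 3/16
[GUP]:[WUP] = 11/16:3/16 = 11/3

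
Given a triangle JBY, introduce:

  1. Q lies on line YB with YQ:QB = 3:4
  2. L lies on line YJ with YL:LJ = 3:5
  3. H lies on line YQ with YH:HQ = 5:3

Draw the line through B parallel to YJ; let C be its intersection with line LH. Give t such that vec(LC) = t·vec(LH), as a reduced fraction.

Assign J = (0, 0), B = (1, 0), Y = (0, 1) — the answer is frame-independent, so this choice is without loss of generality.
1. Q lies on line YB with YQ:QB = 3:4 ⇒ Q = (3/7, 4/7)
2. L lies on line YJ with YL:LJ = 3:5 ⇒ L = (0, 5/8)
3. H lies on line YQ with YH:HQ = 5:3 ⇒ H = (15/56, 41/56)
through B parallel to YJ: direction (0, -1); meets LH at C = (1, 41/40)
C = L + t·(H−L) with t = 56/15

t = 56/15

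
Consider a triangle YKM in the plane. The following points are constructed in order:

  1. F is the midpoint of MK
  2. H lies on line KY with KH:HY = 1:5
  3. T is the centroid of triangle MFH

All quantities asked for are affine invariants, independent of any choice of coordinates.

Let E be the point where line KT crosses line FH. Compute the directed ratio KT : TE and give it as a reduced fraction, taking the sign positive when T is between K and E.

KT:TE = -4

Choose coordinates Y = (0, 0), K = (1, 0), M = (0, 1).
1. F is the midpoint of MK ⇒ F = (1/2, 1/2)
2. H lies on line KY with KH:HY = 1:5 ⇒ H = (5/6, 0)
3. T is the centroid of triangle MFH ⇒ T = (4/9, 1/2)
line KT meets FH at E = (7/12, 3/8)
T = K + t·(E−K) with t = 4/3, so KT:TE = 4/3:-1/3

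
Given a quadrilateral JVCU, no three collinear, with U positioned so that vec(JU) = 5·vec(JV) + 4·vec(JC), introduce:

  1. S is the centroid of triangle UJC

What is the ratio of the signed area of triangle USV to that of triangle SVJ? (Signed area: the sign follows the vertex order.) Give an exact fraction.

Work in coordinates with J = (0, 0), V = (1, 0), C = (0, 1), U = (5, 4).
1. S is the centroid of triangle UJC ⇒ S = (5/3, 5/3)
2·[USV] = 4, 2·[SVJ] = -5/3
[USV]:[SVJ] = 4:-5/3 = -12/5

[USV]:[SVJ] = -12/5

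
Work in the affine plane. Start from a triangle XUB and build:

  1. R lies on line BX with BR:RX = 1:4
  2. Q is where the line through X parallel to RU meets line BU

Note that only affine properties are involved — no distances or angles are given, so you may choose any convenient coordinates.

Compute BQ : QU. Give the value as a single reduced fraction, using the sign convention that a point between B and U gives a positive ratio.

BQ:QU = -5/4

Work in coordinates with X = (0, 0), U = (1, 0), B = (0, 1).
1. R lies on line BX with BR:RX = 1:4 ⇒ R = (0, 4/5)
2. Q is where the line through X parallel to RU meets line BU ⇒ Q = (5, -4)
Q = B + t·(U−B) with t = 5, so BQ:QU = t:(1−t) = 5:-4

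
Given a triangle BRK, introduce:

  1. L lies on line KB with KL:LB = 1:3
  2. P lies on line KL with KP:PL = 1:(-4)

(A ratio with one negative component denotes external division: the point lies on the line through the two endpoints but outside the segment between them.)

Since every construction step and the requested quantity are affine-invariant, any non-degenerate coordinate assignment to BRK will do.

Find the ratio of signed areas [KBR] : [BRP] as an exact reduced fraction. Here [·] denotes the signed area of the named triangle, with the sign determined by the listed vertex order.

Assign B = (0, 0), R = (1, 0), K = (0, 1) — the answer is frame-independent, so this choice is without loss of generality.
1. L lies on line KB with KL:LB = 1:3 ⇒ L = (0, 3/4)
2. P lies on line KL with KP:PL = 1:(-4) ⇒ P = (0, 13/12)
2·[KBR] = 1, 2·[BRP] = 13/12
[KBR]:[BRP] = 1:13/12 = 12/13

[KBR]:[BRP] = 12/13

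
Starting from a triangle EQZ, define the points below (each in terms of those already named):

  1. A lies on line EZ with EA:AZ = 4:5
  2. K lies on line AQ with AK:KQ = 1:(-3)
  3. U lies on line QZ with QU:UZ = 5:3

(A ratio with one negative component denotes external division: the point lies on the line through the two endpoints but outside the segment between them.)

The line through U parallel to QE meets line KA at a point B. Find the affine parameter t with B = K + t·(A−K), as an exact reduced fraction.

t = 3/16

Assign E = (0, 0), Q = (1, 0), Z = (0, 1) — the answer is frame-independent, so this choice is without loss of generality.
1. A lies on line EZ with EA:AZ = 4:5 ⇒ A = (0, 4/9)
2. K lies on line AQ with AK:KQ = 1:(-3) ⇒ K = (-1/2, 2/3)
3. U lies on line QZ with QU:UZ = 5:3 ⇒ U = (3/8, 5/8)
through U parallel to QE: direction (-1, 0); meets KA at B = (-13/32, 5/8)
B = K + t·(A−K) with t = 3/16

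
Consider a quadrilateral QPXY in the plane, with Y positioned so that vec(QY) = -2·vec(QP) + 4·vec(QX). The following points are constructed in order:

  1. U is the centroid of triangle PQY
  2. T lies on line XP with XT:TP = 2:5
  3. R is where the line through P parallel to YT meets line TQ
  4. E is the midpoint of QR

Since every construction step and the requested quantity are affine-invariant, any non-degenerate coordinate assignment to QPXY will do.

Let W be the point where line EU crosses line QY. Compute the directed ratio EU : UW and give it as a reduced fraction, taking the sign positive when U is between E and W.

EU:UW = 13/56

Work in coordinates with Q = (0, 0), P = (1, 0), X = (0, 1), Y = (-2, 4).
1. U is the centroid of triangle PQY ⇒ U = (-1/3, 4/3)
2. T lies on line XP with XT:TP = 2:5 ⇒ T = (2/7, 5/7)
3. R is where the line through P parallel to YT meets line TQ ⇒ R = (23/63, 115/126)
4. E is the midpoint of QR ⇒ E = (23/126, 115/252)
line EU meets QY at W = (-23/9, 46/9)
U = E + t·(W−E) with t = 13/69, so EU:UW = 13/69:56/69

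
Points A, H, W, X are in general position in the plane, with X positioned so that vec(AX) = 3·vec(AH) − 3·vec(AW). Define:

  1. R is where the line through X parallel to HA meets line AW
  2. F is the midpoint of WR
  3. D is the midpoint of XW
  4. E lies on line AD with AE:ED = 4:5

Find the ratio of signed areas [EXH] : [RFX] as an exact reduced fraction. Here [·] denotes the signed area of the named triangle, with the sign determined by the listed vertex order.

[EXH]:[RFX] = -17/54

Assign A = (0, 0), H = (1, 0), W = (0, 1), X = (3, -3) — the answer is frame-independent, so this choice is without loss of generality.
1. R is where the line through X parallel to HA meets line AW ⇒ R = (0, -3)
2. F is the midpoint of WR ⇒ F = (0, -1)
3. D is the midpoint of XW ⇒ D = (3/2, -1)
4. E lies on line AD with AE:ED = 4:5 ⇒ E = (2/3, -4/9)
2·[EXH] = 17/9, 2·[RFX] = -6
[EXH]:[RFX] = 17/9:-6 = -17/54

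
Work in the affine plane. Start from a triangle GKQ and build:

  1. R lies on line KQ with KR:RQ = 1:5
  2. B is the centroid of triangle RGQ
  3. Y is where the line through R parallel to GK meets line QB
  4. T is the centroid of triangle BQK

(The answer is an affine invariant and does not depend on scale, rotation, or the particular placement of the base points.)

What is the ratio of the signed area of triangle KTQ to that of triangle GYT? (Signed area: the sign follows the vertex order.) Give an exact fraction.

[KTQ]:[GYT] = -33/31

Assign G = (0, 0), K = (1, 0), Q = (0, 1) — the answer is frame-independent, so this choice is without loss of generality.
1. R lies on line KQ with KR:RQ = 1:5 ⇒ R = (5/6, 1/6)
2. B is the centroid of triangle RGQ ⇒ B = (5/18, 7/18)
3. Y is where the line through R parallel to GK meets line QB ⇒ Y = (25/66, 1/6)
4. T is the centroid of triangle BQK ⇒ T = (23/54, 25/54)
2·[KTQ] = -1/9, 2·[GYT] = 31/297
[KTQ]:[GYT] = -1/9:31/297 = -33/31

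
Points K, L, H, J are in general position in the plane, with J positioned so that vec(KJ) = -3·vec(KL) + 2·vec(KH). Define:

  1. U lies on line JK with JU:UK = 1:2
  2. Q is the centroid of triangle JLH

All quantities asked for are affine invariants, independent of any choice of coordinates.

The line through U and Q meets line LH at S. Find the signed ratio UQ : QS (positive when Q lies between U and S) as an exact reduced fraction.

Set K = (0, 0), L = (1, 0), H = (0, 1), J = (-3, 2); any affine frame gives the same invariant.
1. U lies on line JK with JU:UK = 1:2 ⇒ U = (-2, 4/3)
2. Q is the centroid of triangle JLH ⇒ Q = (-2/3, 1)
line UQ meets LH at S = (2/9, 7/9)
Q = U + t·(S−U) with t = 3/5, so UQ:QS = 3/5:2/5

UQ:QS = 3/2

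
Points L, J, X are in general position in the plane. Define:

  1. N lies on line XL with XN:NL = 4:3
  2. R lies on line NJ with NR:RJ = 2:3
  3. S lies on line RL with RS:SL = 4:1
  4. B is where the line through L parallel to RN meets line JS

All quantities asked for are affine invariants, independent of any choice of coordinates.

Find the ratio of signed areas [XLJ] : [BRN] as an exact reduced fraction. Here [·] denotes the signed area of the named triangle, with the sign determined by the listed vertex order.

Choose coordinates L = (0, 0), J = (1, 0), X = (0, 1).
1. N lies on line XL with XN:NL = 4:3 ⇒ N = (0, 3/7)
2. R lies on line NJ with NR:RJ = 2:3 ⇒ R = (2/5, 9/35)
3. S lies on line RL with RS:SL = 4:1 ⇒ S = (2/25, 9/175)
4. B is where the line through L parallel to RN meets line JS ⇒ B = (-3/20, 9/140)
2·[XLJ] = 1, 2·[BRN] = 6/35
[XLJ]:[BRN] = 1:6/35 = 35/6

[XLJ]:[BRN] = 35/6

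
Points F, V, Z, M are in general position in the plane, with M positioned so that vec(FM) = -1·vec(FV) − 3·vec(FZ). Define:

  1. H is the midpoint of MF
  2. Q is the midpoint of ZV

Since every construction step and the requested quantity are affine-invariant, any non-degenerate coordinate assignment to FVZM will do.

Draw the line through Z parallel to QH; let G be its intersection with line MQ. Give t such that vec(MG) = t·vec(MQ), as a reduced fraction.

t = 4

Assign F = (0, 0), V = (1, 0), Z = (0, 1), M = (-1, -3) — the answer is frame-independent, so this choice is without loss of generality.
1. H is the midpoint of MF ⇒ H = (-1/2, -3/2)
2. Q is the midpoint of ZV ⇒ Q = (1/2, 1/2)
through Z parallel to QH: direction (-1, -2); meets MQ at G = (5, 11)
G = M + t·(Q−M) with t = 4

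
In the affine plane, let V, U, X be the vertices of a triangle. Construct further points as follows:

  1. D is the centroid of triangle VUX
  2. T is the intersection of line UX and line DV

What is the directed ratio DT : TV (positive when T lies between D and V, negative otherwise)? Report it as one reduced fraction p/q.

Choose coordinates V = (0, 0), U = (1, 0), X = (0, 1).
1. D is the centroid of triangle VUX ⇒ D = (1/3, 1/3)
2. T is the intersection of line UX and line DV ⇒ T = (1/2, 1/2)
T = D + t·(V−D) with t = -1/2, so DT:TV = t:(1−t) = -1/2:3/2

DT:TV = -1/3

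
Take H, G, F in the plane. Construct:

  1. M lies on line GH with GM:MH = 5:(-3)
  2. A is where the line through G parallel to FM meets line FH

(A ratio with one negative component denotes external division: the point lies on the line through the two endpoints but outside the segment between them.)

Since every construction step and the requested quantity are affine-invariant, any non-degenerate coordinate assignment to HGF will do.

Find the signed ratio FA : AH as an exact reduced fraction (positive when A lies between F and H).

Assign H = (0, 0), G = (1, 0), F = (0, 1) — the answer is frame-independent, so this choice is without loss of generality.
1. M lies on line GH with GM:MH = 5:(-3) ⇒ M = (-3/2, 0)
2. A is where the line through G parallel to FM meets line FH ⇒ A = (0, -2/3)
A = F + t·(H−F) with t = 5/3, so FA:AH = t:(1−t) = 5/3:-2/3

FA:AH = -5/2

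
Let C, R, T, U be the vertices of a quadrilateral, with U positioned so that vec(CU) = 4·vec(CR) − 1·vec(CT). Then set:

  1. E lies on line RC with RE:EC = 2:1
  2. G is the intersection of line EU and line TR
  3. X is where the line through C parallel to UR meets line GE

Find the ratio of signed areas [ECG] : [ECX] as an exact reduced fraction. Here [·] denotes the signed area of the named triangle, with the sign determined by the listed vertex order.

Set C = (0, 0), R = (1, 0), T = (0, 1), U = (4, -1); any affine frame gives the same invariant.
1. E lies on line RC with RE:EC = 2:1 ⇒ E = (1/3, 0)
2. G is the intersection of line EU and line TR ⇒ G = (5/4, -1/4)
3. X is where the line through C parallel to UR meets line GE ⇒ X = (-3/2, 1/2)
2·[ECG] = 1/12, 2·[ECX] = -1/6
[ECG]:[ECX] = 1/12:-1/6 = -1/2

[ECG]:[ECX] = -1/2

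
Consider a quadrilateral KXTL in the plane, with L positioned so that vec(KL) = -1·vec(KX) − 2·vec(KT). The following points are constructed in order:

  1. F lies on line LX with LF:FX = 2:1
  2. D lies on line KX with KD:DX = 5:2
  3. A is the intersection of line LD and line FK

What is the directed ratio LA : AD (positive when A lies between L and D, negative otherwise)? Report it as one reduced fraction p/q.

Choose coordinates K = (0, 0), X = (1, 0), T = (0, 1), L = (-1, -2).
1. F lies on line LX with LF:FX = 2:1 ⇒ F = (1/3, -2/3)
2. D lies on line KX with KD:DX = 5:2 ⇒ D = (5/7, 0)
3. A is the intersection of line LD and line FK ⇒ A = (5/19, -10/19)
A = L + t·(D−L) with t = 14/19, so LA:AD = t:(1−t) = 14/19:5/19

LA:AD = 14/5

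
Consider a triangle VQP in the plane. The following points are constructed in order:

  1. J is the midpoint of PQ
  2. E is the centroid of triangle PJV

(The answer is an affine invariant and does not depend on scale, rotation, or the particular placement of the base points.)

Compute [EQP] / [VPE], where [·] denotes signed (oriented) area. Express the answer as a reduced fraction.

[EQP]:[VPE] = -2

Set V = (0, 0), Q = (1, 0), P = (0, 1); any affine frame gives the same invariant.
1. J is the midpoint of PQ ⇒ J = (1/2, 1/2)
2. E is the centroid of triangle PJV ⇒ E = (1/6, 1/2)
2·[EQP] = 1/3, 2·[VPE] = -1/6
[EQP]:[VPE] = 1/3:-1/6 = -2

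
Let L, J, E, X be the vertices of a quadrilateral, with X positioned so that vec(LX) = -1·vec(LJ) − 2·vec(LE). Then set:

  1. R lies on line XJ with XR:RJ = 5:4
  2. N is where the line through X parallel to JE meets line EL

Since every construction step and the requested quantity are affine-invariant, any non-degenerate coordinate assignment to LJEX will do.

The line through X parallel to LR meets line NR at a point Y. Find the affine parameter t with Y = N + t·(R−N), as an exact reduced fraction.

Set L = (0, 0), J = (1, 0), E = (0, 1), X = (-1, -2); any affine frame gives the same invariant.
1. R lies on line XJ with XR:RJ = 5:4 ⇒ R = (1/9, -8/9)
2. N is where the line through X parallel to JE meets line EL ⇒ N = (0, -3)
through X parallel to LR: direction (1/9, -8/9); meets NR at Y = (-7/27, -214/27)
Y = N + t·(R−N) with t = -7/3

t = -7/3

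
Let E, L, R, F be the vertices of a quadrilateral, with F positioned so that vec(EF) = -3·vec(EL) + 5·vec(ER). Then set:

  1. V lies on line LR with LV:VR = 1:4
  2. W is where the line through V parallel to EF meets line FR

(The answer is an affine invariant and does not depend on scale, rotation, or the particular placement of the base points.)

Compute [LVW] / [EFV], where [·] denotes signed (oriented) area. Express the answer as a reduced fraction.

Choose coordinates E = (0, 0), L = (1, 0), R = (0, 1), F = (-3, 5).
1. V lies on line LR with LV:VR = 1:4 ⇒ V = (4/5, 1/5)
2. W is where the line through V parallel to EF meets line FR ⇒ W = (8/5, -17/15)
2·[LVW] = 8/75, 2·[EFV] = -23/5
[LVW]:[EFV] = 8/75:-23/5 = -8/345

[LVW]:[EFV] = -8/345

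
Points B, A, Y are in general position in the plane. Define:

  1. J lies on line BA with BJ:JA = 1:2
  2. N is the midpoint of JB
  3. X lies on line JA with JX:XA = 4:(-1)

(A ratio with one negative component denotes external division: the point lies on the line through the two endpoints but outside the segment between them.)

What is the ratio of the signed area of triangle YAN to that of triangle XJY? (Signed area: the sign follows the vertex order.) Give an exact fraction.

[YAN]:[XJY] = 15/16

Set B = (0, 0), A = (1, 0), Y = (0, 1); any affine frame gives the same invariant.
1. J lies on line BA with BJ:JA = 1:2 ⇒ J = (1/3, 0)
2. N is the midpoint of JB ⇒ N = (1/6, 0)
3. X lies on line JA with JX:XA = 4:(-1) ⇒ X = (11/9, 0)
2·[YAN] = -5/6, 2·[XJY] = -8/9
[YAN]:[XJY] = -5/6:-8/9 = 15/16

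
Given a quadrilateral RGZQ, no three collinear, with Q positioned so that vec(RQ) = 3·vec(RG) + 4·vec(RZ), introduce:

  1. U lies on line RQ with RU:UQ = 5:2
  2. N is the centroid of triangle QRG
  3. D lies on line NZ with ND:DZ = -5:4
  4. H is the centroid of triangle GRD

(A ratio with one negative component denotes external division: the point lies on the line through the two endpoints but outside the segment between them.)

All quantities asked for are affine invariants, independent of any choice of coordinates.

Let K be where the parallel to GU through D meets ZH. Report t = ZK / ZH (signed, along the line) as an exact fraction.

t = 24/5

Work in coordinates with R = (0, 0), G = (1, 0), Z = (0, 1), Q = (3, 4).
1. U lies on line RQ with RU:UQ = 5:2 ⇒ U = (15/7, 20/7)
2. N is the centroid of triangle QRG ⇒ N = (4/3, 4/3)
3. D lies on line NZ with ND:DZ = -5:4 ⇒ D = (-16/3, -1/3)
4. H is the centroid of triangle GRD ⇒ H = (-13/9, -1/9)
through D parallel to GU: direction (8/7, 20/7); meets ZH at K = (-104/15, -13/3)
K = Z + t·(H−Z) with t = 24/5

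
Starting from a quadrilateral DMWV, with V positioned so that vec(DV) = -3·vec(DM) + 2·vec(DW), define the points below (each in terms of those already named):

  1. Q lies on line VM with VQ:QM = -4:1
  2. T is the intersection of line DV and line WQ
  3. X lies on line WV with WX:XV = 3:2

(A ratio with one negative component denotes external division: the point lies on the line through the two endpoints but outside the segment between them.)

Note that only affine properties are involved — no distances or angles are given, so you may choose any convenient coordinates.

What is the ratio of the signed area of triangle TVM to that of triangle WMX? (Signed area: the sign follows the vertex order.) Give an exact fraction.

Choose coordinates D = (0, 0), M = (1, 0), W = (0, 1), V = (-3, 2).
1. Q lies on line VM with VQ:QM = -4:1 ⇒ Q = (7/3, -2/3)
2. T is the intersection of line DV and line WQ ⇒ T = (21, -14)
3. X lies on line WV with WX:XV = 3:2 ⇒ X = (-9/5, 8/5)
2·[TVM] = -16, 2·[WMX] = -6/5
[TVM]:[WMX] = -16:-6/5 = 40/3

[TVM]:[WMX] = 40/3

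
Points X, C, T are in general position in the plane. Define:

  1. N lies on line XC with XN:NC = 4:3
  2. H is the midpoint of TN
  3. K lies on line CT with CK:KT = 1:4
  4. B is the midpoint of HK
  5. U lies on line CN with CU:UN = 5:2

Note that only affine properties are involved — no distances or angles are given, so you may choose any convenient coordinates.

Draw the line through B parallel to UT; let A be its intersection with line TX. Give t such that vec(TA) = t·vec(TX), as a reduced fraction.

t = -9/68

Set X = (0, 0), C = (1, 0), T = (0, 1); any affine frame gives the same invariant.
1. N lies on line XC with XN:NC = 4:3 ⇒ N = (4/7, 0)
2. H is the midpoint of TN ⇒ H = (2/7, 1/2)
3. K lies on line CT with CK:KT = 1:4 ⇒ K = (4/5, 1/5)
4. B is the midpoint of HK ⇒ B = (19/35, 7/20)
5. U lies on line CN with CU:UN = 5:2 ⇒ U = (34/49, 0)
through B parallel to UT: direction (-34/49, 1); meets TX at A = (0, 77/68)
A = T + t·(X−T) with t = -9/68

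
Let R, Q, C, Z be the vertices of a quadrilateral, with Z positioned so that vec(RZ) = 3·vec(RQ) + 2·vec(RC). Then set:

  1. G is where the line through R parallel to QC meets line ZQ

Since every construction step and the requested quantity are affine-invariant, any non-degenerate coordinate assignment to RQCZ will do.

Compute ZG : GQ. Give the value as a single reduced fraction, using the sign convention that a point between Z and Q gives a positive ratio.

ZG:GQ = -5

Assign R = (0, 0), Q = (1, 0), C = (0, 1), Z = (3, 2) — the answer is frame-independent, so this choice is without loss of generality.
1. G is where the line through R parallel to QC meets line ZQ ⇒ G = (1/2, -1/2)
G = Z + t·(Q−Z) with t = 5/4, so ZG:GQ = t:(1−t) = 5/4:-1/4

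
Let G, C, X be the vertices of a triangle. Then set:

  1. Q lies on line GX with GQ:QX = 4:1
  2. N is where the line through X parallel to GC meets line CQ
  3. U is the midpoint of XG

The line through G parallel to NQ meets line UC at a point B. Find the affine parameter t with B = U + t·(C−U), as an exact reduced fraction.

Work in coordinates with G = (0, 0), C = (1, 0), X = (0, 1).
1. Q lies on line GX with GQ:QX = 4:1 ⇒ Q = (0, 4/5)
2. N is where the line through X parallel to GC meets line CQ ⇒ N = (-1/4, 1)
3. U is the midpoint of XG ⇒ U = (0, 1/2)
through G parallel to NQ: direction (1/4, -1/5); meets UC at B = (-5/3, 4/3)
B = U + t·(C−U) with t = -5/3

t = -5/3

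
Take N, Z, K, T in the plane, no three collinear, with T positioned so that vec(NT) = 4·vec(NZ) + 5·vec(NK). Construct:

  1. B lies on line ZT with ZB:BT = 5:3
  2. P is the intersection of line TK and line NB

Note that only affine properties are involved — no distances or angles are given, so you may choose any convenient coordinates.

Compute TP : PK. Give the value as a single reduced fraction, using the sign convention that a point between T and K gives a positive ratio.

TP:PK = -15/23

Assign N = (0, 0), Z = (1, 0), K = (0, 1), T = (4, 5) — the answer is frame-independent, so this choice is without loss of generality.
1. B lies on line ZT with ZB:BT = 5:3 ⇒ B = (23/8, 25/8)
2. P is the intersection of line TK and line NB ⇒ P = (23/2, 25/2)
P = T + t·(K−T) with t = -15/8, so TP:PK = t:(1−t) = -15/8:23/8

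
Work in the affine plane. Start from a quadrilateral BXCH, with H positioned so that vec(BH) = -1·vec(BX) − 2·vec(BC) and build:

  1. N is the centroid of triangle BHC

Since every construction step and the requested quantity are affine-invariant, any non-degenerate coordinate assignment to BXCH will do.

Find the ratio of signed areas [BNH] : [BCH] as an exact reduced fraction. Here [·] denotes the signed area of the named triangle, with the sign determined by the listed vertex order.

Assign B = (0, 0), X = (1, 0), C = (0, 1), H = (-1, -2) — the answer is frame-independent, so this choice is without loss of generality.
1. N is the centroid of triangle BHC ⇒ N = (-1/3, -1/3)
2·[BNH] = 1/3, 2·[BCH] = 1
[BNH]:[BCH] = 1/3:1 = 1/3

[BNH]:[BCH] = 1/3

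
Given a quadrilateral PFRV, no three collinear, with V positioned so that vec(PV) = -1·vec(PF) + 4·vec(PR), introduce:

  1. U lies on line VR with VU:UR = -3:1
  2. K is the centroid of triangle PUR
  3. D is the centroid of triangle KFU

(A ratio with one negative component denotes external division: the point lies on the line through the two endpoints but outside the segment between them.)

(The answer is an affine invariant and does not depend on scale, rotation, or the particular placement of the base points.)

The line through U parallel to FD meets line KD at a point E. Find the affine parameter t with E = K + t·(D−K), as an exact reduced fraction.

Work in coordinates with P = (0, 0), F = (1, 0), R = (0, 1), V = (-1, 4).
1. U lies on line VR with VU:UR = -3:1 ⇒ U = (1/2, -1/2)
2. K is the centroid of triangle PUR ⇒ K = (1/6, 1/6)
3. D is the centroid of triangle KFU ⇒ D = (5/9, -1/9)
through U parallel to FD: direction (-4/9, -1/9); meets KD at E = (17/18, -7/18)
E = K + t·(D−K) with t = 2

t = 2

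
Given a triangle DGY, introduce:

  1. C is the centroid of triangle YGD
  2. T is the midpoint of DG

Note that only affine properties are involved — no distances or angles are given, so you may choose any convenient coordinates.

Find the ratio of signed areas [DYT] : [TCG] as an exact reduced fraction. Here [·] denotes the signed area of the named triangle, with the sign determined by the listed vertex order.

Work in coordinates with D = (0, 0), G = (1, 0), Y = (0, 1).
1. C is the centroid of triangle YGD ⇒ C = (1/3, 1/3)
2. T is the midpoint of DG ⇒ T = (1/2, 0)
2·[DYT] = -1/2, 2·[TCG] = -1/6
[DYT]:[TCG] = -1/2:-1/6 = 3

[DYT]:[TCG] = 3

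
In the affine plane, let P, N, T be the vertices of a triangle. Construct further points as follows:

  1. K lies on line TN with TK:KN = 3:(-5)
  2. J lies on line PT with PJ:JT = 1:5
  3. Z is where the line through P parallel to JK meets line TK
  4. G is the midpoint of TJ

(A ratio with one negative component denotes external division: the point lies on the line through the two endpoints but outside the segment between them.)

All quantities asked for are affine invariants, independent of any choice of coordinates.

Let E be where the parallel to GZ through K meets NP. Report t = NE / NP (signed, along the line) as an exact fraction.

Assign P = (0, 0), N = (1, 0), T = (0, 1) — the answer is frame-independent, so this choice is without loss of generality.
1. K lies on line TN with TK:KN = 3:(-5) ⇒ K = (-3/2, 5/2)
2. J lies on line PT with PJ:JT = 1:5 ⇒ J = (0, 1/6)
3. Z is where the line through P parallel to JK meets line TK ⇒ Z = (-9/5, 14/5)
4. G is the midpoint of TJ ⇒ G = (0, 7/12)
through K parallel to GZ: direction (-9/5, 133/60); meets NP at E = (141/266, 0)
E = N + t·(P−N) with t = 125/266

t = 125/266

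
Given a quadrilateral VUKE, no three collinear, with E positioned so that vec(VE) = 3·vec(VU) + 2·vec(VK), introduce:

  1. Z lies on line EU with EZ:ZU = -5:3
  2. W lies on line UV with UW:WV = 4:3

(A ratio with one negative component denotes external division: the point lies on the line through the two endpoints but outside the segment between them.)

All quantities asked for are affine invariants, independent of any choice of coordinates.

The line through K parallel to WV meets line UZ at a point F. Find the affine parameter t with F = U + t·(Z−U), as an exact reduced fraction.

t = -1/3

Assign V = (0, 0), U = (1, 0), K = (0, 1), E = (3, 2) — the answer is frame-independent, so this choice is without loss of generality.
1. Z lies on line EU with EZ:ZU = -5:3 ⇒ Z = (-2, -3)
2. W lies on line UV with UW:WV = 4:3 ⇒ W = (3/7, 0)
through K parallel to WV: direction (-3/7, 0); meets UZ at F = (2, 1)
F = U + t·(Z−U) with t = -1/3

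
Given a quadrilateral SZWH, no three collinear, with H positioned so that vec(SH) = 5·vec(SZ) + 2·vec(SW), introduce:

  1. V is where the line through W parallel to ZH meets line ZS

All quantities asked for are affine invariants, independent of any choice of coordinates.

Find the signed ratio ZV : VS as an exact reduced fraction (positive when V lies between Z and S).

Assign S = (0, 0), Z = (1, 0), W = (0, 1), H = (5, 2) — the answer is frame-independent, so this choice is without loss of generality.
1. V is where the line through W parallel to ZH meets line ZS ⇒ V = (-2, 0)
V = Z + t·(S−Z) with t = 3, so ZV:VS = t:(1−t) = 3:-2

ZV:VS = -3/2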